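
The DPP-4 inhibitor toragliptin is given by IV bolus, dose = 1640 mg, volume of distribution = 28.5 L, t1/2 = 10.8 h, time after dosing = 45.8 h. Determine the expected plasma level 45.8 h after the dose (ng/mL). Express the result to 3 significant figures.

3040 ng/mL

C₀ = Dose / Vd = 1640 / 28.5 = 57.54 mg/L
k = ln2 / t½ = 0.693147 / 10.8 = 0.06418 h⁻¹
C = C₀ · e^(−k·t) = 57.54 × e^(−0.06418 × 45.8)
  = 57.54 × 0.05290 = 3.044 mg/L
Convert: 3.044 mg/L × 1000 = 3044 ng/mL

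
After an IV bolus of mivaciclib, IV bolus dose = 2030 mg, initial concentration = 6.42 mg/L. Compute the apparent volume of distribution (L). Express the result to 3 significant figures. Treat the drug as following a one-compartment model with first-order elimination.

316 L

Vd = Dose / C₀ = 2030 / 6.42 = 316.2 L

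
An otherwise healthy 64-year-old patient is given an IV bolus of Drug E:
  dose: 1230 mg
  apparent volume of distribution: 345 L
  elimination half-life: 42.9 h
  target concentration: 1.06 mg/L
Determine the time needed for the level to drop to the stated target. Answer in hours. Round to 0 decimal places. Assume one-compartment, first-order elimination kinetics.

75 h

C₀ = Dose / Vd = 1230 / 345 = 3.565 mg/L
k = ln2 / t½ = 0.693147 / 42.9 = 0.01616 h⁻¹
t = ln(C₀ / C) / k = ln(3.565 / 1.06) / 0.01616
  = ln(3.363) / 0.01616 = 1.213 / 0.01616 = 75.06 h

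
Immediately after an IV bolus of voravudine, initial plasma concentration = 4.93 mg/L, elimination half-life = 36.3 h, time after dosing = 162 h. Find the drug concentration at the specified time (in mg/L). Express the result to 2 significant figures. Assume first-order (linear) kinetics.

k = ln2 / t½ = 0.693147 / 36.3 = 0.01909 h⁻¹
C = C₀ · e^(−k·t) = 4.930 × e^(−0.01909 × 162)
  = 4.930 × 0.04538 = 0.2237 mg/L

0.22 mg/L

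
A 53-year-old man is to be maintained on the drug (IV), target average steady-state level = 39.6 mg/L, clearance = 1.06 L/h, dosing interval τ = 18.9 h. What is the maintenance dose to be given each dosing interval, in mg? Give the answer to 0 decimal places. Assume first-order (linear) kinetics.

At steady state, Dose/τ = Css × CL.
Dose = Css × CL × τ = 39.6 × 1.060 × 18.9 = 793.3 mg

793 mg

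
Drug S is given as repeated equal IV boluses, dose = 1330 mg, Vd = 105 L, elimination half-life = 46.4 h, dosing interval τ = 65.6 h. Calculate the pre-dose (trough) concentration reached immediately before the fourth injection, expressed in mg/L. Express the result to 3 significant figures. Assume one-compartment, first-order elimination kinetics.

7.21 mg/L

C₀ per dose = Dose / Vd = 1330 / 105 = 12.67 mg/L
k = ln2 / t½ = 0.693147 / 46.4 = 0.01494 h⁻¹
Fraction remaining after one interval: r = e^(−kτ) = e^(−0.01494 × 65.6) = 0.3753
Before dose 4, 3 doses have been given (aged 1τ, 2τ, 3τ).
C_trough = C₀ × (r + r² + … + r^3) = C₀ × r(1−r^3)/(1−r)
        = 12.67 × 0.3753 × (1 − 0.05286) / (1 − 0.3753) = 7.209 mg/L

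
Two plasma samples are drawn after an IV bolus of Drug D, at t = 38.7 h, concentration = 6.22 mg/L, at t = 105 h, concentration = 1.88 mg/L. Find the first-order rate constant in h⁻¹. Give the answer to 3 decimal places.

k = ln(C₁/C₂) / (t₂ − t₁) = ln(6.22/1.88) / (105 − 38.7)
  = 1.196 / 66.30 = 0.01804 h⁻¹

0.018 h⁻¹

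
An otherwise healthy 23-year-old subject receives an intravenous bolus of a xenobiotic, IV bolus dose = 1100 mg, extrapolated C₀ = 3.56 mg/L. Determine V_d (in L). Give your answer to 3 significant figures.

Vd = Dose / C₀ = 1100 / 3.56 = 309.0 L

309 L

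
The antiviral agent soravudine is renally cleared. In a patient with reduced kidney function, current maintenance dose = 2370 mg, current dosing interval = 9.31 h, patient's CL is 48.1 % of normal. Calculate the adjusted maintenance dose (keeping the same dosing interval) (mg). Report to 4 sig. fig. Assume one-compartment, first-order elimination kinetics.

1140 mg

To keep the same average steady-state level, dosing rate must scale with clearance.
CL ratio = 48.1 / 100 = 0.4810
New dose (same interval) = 2370 × 0.4810 = 1140 mg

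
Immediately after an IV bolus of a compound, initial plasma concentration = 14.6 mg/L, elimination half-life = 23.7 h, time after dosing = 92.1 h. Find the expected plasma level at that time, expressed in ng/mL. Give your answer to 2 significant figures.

990 ng/mL

k = ln2 / t½ = 0.693147 / 23.7 = 0.02925 h⁻¹
C = C₀ · e^(−k·t) = 14.60 × e^(−0.02925 × 92.1)
  = 14.60 × 0.06762 = 0.9873 mg/L
Convert: 0.9873 mg/L × 1000 = 987.3 ng/mL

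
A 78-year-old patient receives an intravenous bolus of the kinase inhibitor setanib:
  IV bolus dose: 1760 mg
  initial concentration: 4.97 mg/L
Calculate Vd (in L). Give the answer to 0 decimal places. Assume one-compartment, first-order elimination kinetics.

354 L

Vd = Dose / C₀ = 1760 / 4.97 = 354.1 L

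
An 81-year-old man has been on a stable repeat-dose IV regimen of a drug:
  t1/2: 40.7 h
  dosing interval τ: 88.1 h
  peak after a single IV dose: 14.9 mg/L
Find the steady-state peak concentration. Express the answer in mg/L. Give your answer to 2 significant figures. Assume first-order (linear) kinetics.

19 mg/L

k = ln2 / t½ = 0.693147 / 40.7 = 0.01703 h⁻¹
e^(−kτ) = e^(−0.01703 × 88.1) = 0.2231
Accumulation ratio R = 1 / (1 − e^(−kτ)) = 1 / (1 − 0.2231) = 1.287
Steady-state peak = C₀ × R = 14.9 × 1.287 = 19.18 mg/L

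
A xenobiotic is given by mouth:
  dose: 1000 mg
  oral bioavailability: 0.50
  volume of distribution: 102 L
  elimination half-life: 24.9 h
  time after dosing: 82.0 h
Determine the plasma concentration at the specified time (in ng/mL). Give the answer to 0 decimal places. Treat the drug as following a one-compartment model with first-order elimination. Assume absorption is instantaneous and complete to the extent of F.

500 ng/mL

Amount reaching circulation = F × Dose = 0.50 × 1000 = 500.0 mg
C₀ = F·Dose / Vd = 500.0 / 102 = 4.902 mg/L
k = ln2 / t½ = 0.693147 / 24.9 = 0.02784 h⁻¹
C = C₀ · e^(−k·t) = 4.902 × e^(−0.02784 × 82.0)
  = 4.902 × 0.1020 = 0.5000 mg/L
Convert: 0.5000 mg/L × 1000 = 500.0 ng/mL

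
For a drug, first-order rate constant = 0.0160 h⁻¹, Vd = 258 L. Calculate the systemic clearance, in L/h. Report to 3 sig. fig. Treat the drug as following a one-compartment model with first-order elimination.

4.13 L/h

CL = k × Vd = 0.0160 × 258 = 4.128 L/h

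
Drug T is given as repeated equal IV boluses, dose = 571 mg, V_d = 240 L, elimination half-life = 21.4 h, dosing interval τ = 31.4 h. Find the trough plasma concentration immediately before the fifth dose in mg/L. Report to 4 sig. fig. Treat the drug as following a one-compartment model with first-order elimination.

C₀ per dose = Dose / Vd = 571 / 240 = 2.379 mg/L
k = ln2 / t½ = 0.693147 / 21.4 = 0.03239 h⁻¹
Fraction remaining after one interval: r = e^(−kτ) = e^(−0.03239 × 31.4) = 0.3617
Before dose 5, 4 doses have been given (aged 1τ, 2τ, 3τ, 4τ).
C_trough = C₀ × (r + r² + … + r^4) = C₀ × r(1−r^4)/(1−r)
        = 2.379 × 0.3617 × (1 − 0.01712) / (1 − 0.3617) = 1.325 mg/L

1.325 mg/L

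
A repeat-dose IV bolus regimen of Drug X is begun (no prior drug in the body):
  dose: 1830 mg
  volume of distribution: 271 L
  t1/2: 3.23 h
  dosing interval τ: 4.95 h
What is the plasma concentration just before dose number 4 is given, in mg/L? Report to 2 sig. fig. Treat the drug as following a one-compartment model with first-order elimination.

3.4 mg/L

C₀ per dose = Dose / Vd = 1830 / 271 = 6.753 mg/L
k = ln2 / t½ = 0.693147 / 3.23 = 0.2146 h⁻¹
Fraction remaining after one interval: r = e^(−kτ) = e^(−0.2146 × 4.95) = 0.3457
Before dose 4, 3 doses have been given (aged 1τ, 2τ, 3τ).
C_trough = C₀ × (r + r² + … + r^3) = C₀ × r(1−r^3)/(1−r)
        = 6.753 × 0.3457 × (1 − 0.04131) / (1 − 0.3457) = 3.421 mg/L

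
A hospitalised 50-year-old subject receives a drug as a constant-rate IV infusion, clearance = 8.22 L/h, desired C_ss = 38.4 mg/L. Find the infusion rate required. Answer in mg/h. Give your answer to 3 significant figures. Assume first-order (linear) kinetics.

316 mg/h

At steady state, infusion rate R₀ = Css × CL = 38.4 × 8.220 = 315.6 mg/h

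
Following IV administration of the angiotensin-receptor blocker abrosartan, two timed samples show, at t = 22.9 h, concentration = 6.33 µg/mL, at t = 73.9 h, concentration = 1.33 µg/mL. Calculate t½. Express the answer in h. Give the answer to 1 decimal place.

22.7 h

k = ln(C₁/C₂) / (t₂ − t₁) = ln(6.33/1.33) / (73.9 − 22.9)
  = 1.560 / 51.00 = 0.03059 h⁻¹
t½ = ln2 / k = 0.693147 / 0.03059 = 22.66 h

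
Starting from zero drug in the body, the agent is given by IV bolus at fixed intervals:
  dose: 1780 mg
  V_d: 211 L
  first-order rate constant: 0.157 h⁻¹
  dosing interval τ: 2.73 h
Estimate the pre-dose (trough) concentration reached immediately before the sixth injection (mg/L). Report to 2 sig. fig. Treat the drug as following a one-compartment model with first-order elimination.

14 mg/L

C₀ per dose = Dose / Vd = 1780 / 211 = 8.436 mg/L
Fraction remaining after one interval: r = e^(−kτ) = e^(−0.1570 × 2.73) = 0.6514
Before dose 6, 5 doses have been given (aged 1τ, 2τ, 3τ, 4τ, 5τ).
C_trough = C₀ × (r + r² + … + r^5) = C₀ × r(1−r^5)/(1−r)
        = 8.436 × 0.6514 × (1 − 0.1173) / (1 − 0.6514) = 13.91 mg/L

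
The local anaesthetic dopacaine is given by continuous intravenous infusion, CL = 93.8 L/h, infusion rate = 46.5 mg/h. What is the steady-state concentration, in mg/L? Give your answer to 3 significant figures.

0.496 mg/L

At steady state Css = R₀ / CL = 46.5 / 93.80 = 0.4957 mg/L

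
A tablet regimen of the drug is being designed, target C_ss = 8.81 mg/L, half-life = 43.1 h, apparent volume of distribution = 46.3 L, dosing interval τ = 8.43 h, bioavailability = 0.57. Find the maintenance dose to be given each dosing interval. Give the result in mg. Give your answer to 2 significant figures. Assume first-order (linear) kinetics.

97 mg

k = ln2 / t½ = 0.693147 / 43.1 = 0.01608 h⁻¹
CL = k × Vd = 0.01608 × 46.3 = 0.7445 L/h
At steady state, F × (Dose/τ) = Css × CL.
Dose = Css × CL × τ / F = 8.81 × 0.7445 × 8.43 / 0.57 = 97.00 mg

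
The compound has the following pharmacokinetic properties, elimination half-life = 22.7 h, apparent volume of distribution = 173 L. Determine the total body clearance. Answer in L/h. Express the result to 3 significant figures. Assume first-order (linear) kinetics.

k = ln2 / t½ = 0.693147 / 22.7 = 0.03054 h⁻¹
CL = k × Vd = 0.03054 × 173 = 5.283 L/h

5.28 L/h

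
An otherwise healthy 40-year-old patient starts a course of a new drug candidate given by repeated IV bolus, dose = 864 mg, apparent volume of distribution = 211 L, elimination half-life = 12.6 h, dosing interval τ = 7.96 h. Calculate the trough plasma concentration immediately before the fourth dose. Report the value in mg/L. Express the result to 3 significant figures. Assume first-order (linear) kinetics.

5.45 mg/L

C₀ per dose = Dose / Vd = 864 / 211 = 4.095 mg/L
k = ln2 / t½ = 0.693147 / 12.6 = 0.05501 h⁻¹
Fraction remaining after one interval: r = e^(−kτ) = e^(−0.05501 × 7.96) = 0.6454
Before dose 4, 3 doses have been given (aged 1τ, 2τ, 3τ).
C_trough = C₀ × (r + r² + … + r^3) = C₀ × r(1−r^3)/(1−r)
        = 4.095 × 0.6454 × (1 − 0.2688) / (1 − 0.6454) = 5.450 mg/L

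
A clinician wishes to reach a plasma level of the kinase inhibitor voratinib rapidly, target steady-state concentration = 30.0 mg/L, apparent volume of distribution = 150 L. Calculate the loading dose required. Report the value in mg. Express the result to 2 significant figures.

4500 mg

LD = Css × Vd = 30.0 × 150 = 4500 mg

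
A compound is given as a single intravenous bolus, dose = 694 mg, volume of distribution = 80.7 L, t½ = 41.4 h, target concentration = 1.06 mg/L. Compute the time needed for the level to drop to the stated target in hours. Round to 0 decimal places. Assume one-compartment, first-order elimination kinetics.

125 h

C₀ = Dose / Vd = 694.0 / 80.7 = 8.600 mg/L
k = ln2 / t½ = 0.693147 / 41.4 = 0.01674 h⁻¹
t = ln(C₀ / C) / k = ln(8.600 / 1.06) / 0.01674
  = ln(8.113) / 0.01674 = 2.093 / 0.01674 = 125.0 h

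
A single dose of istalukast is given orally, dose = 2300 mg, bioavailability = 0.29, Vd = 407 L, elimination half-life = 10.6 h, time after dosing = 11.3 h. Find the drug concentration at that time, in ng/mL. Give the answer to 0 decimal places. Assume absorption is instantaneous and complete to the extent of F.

Amount reaching circulation = F × Dose = 0.29 × 2300 = 667.0 mg
C₀ = F·Dose / Vd = 667.0 / 407 = 1.639 mg/L
k = ln2 / t½ = 0.693147 / 10.6 = 0.06539 h⁻¹
C = C₀ · e^(−k·t) = 1.639 × e^(−0.06539 × 11.3)
  = 1.639 × 0.4776 = 0.7828 mg/L
Convert: 0.7828 mg/L × 1000 = 782.8 ng/mL

783 ng/mL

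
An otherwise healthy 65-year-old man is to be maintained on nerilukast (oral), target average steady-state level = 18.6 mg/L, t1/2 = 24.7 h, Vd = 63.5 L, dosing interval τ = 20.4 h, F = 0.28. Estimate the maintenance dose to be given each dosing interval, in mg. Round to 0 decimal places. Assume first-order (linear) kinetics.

k = ln2 / t½ = 0.693147 / 24.7 = 0.02806 h⁻¹
CL = k × Vd = 0.02806 × 63.5 = 1.782 L/h
At steady state, F × (Dose/τ) = Css × CL.
Dose = Css × CL × τ / F = 18.6 × 1.782 × 20.4 / 0.28 = 2415 mg

2415 mg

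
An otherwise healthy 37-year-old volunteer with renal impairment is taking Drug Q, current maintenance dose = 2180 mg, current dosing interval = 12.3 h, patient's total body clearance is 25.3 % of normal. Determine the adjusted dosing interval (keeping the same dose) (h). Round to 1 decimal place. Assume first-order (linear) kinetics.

To keep the same average steady-state level, dosing rate must scale with clearance.
CL ratio = 25.3 / 100 = 0.2530
New interval (same dose) = 12.3 / 0.2530 = 48.62 h

48.6 h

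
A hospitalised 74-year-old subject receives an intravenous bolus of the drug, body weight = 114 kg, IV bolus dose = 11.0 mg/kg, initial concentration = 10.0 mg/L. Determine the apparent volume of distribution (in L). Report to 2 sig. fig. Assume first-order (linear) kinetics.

Dose = 11.0 × 114 = 1254 mg
Vd = Dose / C₀ = 1254 / 10.0 = 125.4 L

130 L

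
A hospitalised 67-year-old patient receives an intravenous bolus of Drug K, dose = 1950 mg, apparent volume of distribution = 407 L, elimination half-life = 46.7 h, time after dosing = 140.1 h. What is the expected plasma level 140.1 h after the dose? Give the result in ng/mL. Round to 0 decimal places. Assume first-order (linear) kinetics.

C₀ = Dose / Vd = 1950 / 407 = 4.791 mg/L
k = ln2 / t½ = 0.693147 / 46.7 = 0.01484 h⁻¹
t / t½ = 140.1 / 46.7 = 3 half-lives
C = C₀ × (1/2)^3 = 4.791 × 0.1250 = 0.5989 mg/L
Convert: 0.5989 mg/L × 1000 = 598.9 ng/mL

599 ng/mL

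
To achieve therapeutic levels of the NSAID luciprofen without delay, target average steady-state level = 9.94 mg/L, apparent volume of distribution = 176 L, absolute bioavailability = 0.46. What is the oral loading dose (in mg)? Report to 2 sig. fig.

3800 mg

LD = Css × Vd / F = 9.94 × 176 / 0.46 = 3803 mg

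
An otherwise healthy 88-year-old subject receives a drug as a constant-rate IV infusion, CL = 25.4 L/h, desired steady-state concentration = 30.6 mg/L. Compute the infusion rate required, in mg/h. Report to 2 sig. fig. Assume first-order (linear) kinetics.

780 mg/h

At steady state, infusion rate R₀ = Css × CL = 30.6 × 25.40 = 777.2 mg/h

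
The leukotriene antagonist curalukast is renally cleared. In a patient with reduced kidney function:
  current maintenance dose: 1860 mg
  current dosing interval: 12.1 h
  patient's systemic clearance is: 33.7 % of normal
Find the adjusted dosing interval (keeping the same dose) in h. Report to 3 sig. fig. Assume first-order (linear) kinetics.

35.9 h

To keep the same average steady-state level, dosing rate must scale with clearance.
CL ratio = 33.7 / 100 = 0.3370
New interval (same dose) = 12.1 / 0.3370 = 35.91 h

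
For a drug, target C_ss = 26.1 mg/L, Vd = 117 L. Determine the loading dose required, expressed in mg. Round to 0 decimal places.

3054 mg

LD = Css × Vd = 26.1 × 117 = 3054 mg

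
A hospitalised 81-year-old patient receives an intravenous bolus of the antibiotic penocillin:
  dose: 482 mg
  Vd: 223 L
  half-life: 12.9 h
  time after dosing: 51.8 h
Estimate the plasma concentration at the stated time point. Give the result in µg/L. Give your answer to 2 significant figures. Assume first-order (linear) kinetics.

C₀ = Dose / Vd = 482.0 / 223 = 2.161 mg/L
k = ln2 / t½ = 0.693147 / 12.9 = 0.05373 h⁻¹
C = C₀ · e^(−k·t) = 2.161 × e^(−0.05373 × 51.8)
  = 2.161 × 0.06184 = 0.1336 mg/L
Convert: 0.1336 mg/L × 1000 = 133.6 µg/L

130 µg/L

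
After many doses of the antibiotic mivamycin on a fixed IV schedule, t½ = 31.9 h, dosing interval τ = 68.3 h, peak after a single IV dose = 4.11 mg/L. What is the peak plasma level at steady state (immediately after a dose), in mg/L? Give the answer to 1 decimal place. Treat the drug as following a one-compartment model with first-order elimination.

5.3 mg/L

k = ln2 / t½ = 0.693147 / 31.9 = 0.02173 h⁻¹
e^(−kτ) = e^(−0.02173 × 68.3) = 0.2267
Accumulation ratio R = 1 / (1 − e^(−kτ)) = 1 / (1 − 0.2267) = 1.293
Steady-state peak = C₀ × R = 4.11 × 1.293 = 5.314 mg/L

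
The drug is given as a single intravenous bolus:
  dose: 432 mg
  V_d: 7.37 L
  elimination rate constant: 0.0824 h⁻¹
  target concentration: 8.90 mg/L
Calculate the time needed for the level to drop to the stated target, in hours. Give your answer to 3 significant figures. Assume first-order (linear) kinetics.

C₀ = Dose / Vd = 432.0 / 7.37 = 58.62 mg/L
t = ln(C₀ / C) / k = ln(58.62 / 8.90) / 0.08240
  = ln(6.587) / 0.08240 = 1.885 / 0.08240 = 22.88 h

22.9 h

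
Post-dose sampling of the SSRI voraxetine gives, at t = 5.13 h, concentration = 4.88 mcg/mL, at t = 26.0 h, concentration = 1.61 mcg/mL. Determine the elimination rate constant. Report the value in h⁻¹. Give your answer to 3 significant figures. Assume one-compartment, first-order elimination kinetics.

0.0531 h⁻¹

k = ln(C₁/C₂) / (t₂ − t₁) = ln(4.88/1.61) / (26.0 − 5.13)
  = 1.109 / 20.87 = 0.05314 h⁻¹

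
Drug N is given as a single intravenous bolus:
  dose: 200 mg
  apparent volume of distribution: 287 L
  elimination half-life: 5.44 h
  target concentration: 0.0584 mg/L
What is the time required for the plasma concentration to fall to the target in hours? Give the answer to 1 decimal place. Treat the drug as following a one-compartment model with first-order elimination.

C₀ = Dose / Vd = 200.0 / 287 = 0.6969 mg/L
k = ln2 / t½ = 0.693147 / 5.44 = 0.1274 h⁻¹
t = ln(C₀ / C) / k = ln(0.6969 / 0.0584) / 0.1274
  = ln(11.93) / 0.1274 = 2.479 / 0.1274 = 19.46 h

19.5 h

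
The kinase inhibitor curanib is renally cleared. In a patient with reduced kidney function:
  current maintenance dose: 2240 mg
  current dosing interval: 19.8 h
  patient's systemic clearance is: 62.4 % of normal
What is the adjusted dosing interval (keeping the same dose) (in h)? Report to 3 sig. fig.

31.7 h

To keep the same average steady-state level, dosing rate must scale with clearance.
CL ratio = 62.4 / 100 = 0.6240
New interval (same dose) = 19.8 / 0.6240 = 31.73 h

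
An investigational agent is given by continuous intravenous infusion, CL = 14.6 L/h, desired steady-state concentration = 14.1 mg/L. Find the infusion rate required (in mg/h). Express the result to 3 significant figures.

206 mg/h

At steady state, infusion rate R₀ = Css × CL = 14.1 × 14.60 = 205.9 mg/h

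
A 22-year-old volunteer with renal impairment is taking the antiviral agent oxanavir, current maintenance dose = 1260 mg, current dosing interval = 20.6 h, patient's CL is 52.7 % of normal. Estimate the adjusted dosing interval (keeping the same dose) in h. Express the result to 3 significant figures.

39.1 h

To keep the same average steady-state level, dosing rate must scale with clearance.
CL ratio = 52.7 / 100 = 0.5270
New interval (same dose) = 20.6 / 0.5270 = 39.09 h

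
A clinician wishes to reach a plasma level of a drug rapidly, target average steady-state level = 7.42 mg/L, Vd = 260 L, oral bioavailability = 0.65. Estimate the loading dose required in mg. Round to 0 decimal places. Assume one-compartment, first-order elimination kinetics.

LD = Css × Vd / F = 7.42 × 260 / 0.65 = 2968 mg

2968 mg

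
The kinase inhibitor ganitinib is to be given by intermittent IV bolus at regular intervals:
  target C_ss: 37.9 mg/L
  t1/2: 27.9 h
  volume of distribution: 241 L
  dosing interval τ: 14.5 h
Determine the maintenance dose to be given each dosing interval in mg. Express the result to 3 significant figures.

3290 mg

k = ln2 / t½ = 0.693147 / 27.9 = 0.02484 h⁻¹
CL = k × Vd = 0.02484 × 241 = 5.986 L/h
At steady state, Dose/τ = Css × CL.
Dose = Css × CL × τ = 37.9 × 5.986 × 14.5 = 3290 mg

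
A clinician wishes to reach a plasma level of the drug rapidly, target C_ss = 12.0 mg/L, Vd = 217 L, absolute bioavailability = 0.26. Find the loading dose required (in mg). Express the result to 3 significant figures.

10000 mg

LD = Css × Vd / F = 12.0 × 217 / 0.26 = 10020 mg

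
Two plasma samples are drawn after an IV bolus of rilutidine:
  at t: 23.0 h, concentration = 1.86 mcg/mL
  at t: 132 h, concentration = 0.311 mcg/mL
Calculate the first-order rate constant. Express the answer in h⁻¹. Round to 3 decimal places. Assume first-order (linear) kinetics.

k = ln(C₁/C₂) / (t₂ − t₁) = ln(1.86/0.311) / (132 − 23.0)
  = 1.789 / 109.0 = 0.01641 h⁻¹

0.016 h⁻¹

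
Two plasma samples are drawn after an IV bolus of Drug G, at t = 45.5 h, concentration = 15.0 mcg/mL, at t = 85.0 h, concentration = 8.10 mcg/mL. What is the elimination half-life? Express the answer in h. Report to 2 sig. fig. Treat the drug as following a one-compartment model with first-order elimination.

44 h

k = ln(C₁/C₂) / (t₂ − t₁) = ln(15.0/8.10) / (85.0 − 45.5)
  = 0.6162 / 39.50 = 0.01560 h⁻¹
t½ = ln2 / k = 0.693147 / 0.01560 = 44.43 h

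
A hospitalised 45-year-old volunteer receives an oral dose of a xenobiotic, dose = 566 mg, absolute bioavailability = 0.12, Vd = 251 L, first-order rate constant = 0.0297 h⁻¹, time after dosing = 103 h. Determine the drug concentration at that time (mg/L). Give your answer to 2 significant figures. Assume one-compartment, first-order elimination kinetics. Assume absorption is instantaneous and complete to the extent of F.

Amount reaching circulation = F × Dose = 0.12 × 566.0 = 67.92 mg
C₀ = F·Dose / Vd = 67.92 / 251 = 0.2706 mg/L
C = C₀ · e^(−k·t) = 0.2706 × e^(−0.02970 × 103)
  = 0.2706 × 0.04693 = 0.01270 mg/L

0.013 mg/L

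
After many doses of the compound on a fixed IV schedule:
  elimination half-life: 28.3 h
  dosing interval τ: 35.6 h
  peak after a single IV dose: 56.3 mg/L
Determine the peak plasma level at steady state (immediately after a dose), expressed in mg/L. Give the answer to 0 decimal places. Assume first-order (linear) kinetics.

k = ln2 / t½ = 0.693147 / 28.3 = 0.02449 h⁻¹
e^(−kτ) = e^(−0.02449 × 35.6) = 0.4182
Accumulation ratio R = 1 / (1 − e^(−kτ)) = 1 / (1 − 0.4182) = 1.719
Steady-state peak = C₀ × R = 56.3 × 1.719 = 96.78 mg/L

97 mg/L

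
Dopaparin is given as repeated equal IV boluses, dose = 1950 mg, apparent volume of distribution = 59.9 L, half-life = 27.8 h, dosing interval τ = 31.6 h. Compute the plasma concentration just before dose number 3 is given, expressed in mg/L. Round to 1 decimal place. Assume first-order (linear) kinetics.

21.5 mg/L

C₀ per dose = Dose / Vd = 1950 / 59.9 = 32.55 mg/L
k = ln2 / t½ = 0.693147 / 27.8 = 0.02493 h⁻¹
Fraction remaining after one interval: r = e^(−kτ) = e^(−0.02493 × 31.6) = 0.4548
Before dose 3, 2 doses have been given (aged 1τ, 2τ).
C_trough = C₀ × (r + r²) = 32.55 × (0.4548 + 0.2068) = 21.54 mg/L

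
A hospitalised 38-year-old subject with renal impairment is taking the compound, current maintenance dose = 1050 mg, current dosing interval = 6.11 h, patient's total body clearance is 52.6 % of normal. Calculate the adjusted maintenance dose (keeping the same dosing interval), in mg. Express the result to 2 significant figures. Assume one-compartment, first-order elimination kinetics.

To keep the same average steady-state level, dosing rate must scale with clearance.
CL ratio = 52.6 / 100 = 0.5260
New dose (same interval) = 1050 × 0.5260 = 552.3 mg

550 mg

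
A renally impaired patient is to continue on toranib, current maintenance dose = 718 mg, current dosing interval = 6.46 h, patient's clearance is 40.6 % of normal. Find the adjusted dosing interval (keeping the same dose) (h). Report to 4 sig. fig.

15.91 h

To keep the same average steady-state level, dosing rate must scale with clearance.
CL ratio = 40.6 / 100 = 0.4060
New interval (same dose) = 6.46 / 0.4060 = 15.91 h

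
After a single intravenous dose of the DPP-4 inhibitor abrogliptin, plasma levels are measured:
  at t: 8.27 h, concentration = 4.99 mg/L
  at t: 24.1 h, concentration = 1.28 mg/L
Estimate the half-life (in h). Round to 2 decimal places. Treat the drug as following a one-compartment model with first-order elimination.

k = ln(C₁/C₂) / (t₂ − t₁) = ln(4.99/1.28) / (24.1 − 8.27)
  = 1.361 / 15.83 = 0.08598 h⁻¹
t½ = ln2 / k = 0.693147 / 0.08598 = 8.062 h

8.06 h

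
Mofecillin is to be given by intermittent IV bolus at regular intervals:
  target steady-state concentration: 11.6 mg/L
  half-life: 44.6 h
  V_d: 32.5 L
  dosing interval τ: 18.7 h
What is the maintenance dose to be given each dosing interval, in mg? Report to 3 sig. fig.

110 mg

k = ln2 / t½ = 0.693147 / 44.6 = 0.01554 h⁻¹
CL = k × Vd = 0.01554 × 32.5 = 0.5051 L/h
At steady state, Dose/τ = Css × CL.
Dose = Css × CL × τ = 11.6 × 0.5051 × 18.7 = 109.6 mg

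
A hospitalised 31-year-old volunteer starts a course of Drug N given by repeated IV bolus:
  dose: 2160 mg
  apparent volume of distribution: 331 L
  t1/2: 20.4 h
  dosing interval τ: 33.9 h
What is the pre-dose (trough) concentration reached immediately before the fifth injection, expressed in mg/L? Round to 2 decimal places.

C₀ per dose = Dose / Vd = 2160 / 331 = 6.526 mg/L
k = ln2 / t½ = 0.693147 / 20.4 = 0.03398 h⁻¹
Fraction remaining after one interval: r = e^(−kτ) = e^(−0.03398 × 33.9) = 0.3160
Before dose 5, 4 doses have been given (aged 1τ, 2τ, 3τ, 4τ).
C_trough = C₀ × (r + r² + … + r^4) = C₀ × r(1−r^4)/(1−r)
        = 6.526 × 0.3160 × (1 − 0.009971) / (1 − 0.3160) = 2.985 mg/L

2.99 mg/L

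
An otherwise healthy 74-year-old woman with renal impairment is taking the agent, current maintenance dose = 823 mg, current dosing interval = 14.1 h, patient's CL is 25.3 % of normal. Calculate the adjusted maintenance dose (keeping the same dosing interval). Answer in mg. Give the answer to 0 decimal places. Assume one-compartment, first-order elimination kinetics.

To keep the same average steady-state level, dosing rate must scale with clearance.
CL ratio = 25.3 / 100 = 0.2530
New dose (same interval) = 823 × 0.2530 = 208.2 mg

208 mg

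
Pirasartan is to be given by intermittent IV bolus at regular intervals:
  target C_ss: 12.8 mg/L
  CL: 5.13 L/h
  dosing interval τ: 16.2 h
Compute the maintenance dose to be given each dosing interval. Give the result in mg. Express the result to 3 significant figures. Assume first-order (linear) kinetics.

At steady state, Dose/τ = Css × CL.
Dose = Css × CL × τ = 12.8 × 5.130 × 16.2 = 1064 mg

1060 mg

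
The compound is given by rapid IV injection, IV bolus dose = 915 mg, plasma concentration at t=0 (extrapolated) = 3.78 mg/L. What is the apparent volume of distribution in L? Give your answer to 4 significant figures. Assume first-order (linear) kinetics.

242.1 L

Vd = Dose / C₀ = 915.0 / 3.78 = 242.1 L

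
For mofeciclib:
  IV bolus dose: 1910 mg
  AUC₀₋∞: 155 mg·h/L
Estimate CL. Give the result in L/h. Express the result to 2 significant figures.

CL = Dose / AUC = 1910 / 155 = 12.32 L/h

12 L/h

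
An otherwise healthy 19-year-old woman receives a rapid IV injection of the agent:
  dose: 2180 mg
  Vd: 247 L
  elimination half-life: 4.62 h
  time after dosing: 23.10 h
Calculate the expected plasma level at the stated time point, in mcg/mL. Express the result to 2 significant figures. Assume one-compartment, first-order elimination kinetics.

0.28 mcg/mL

C₀ = Dose / Vd = 2180 / 247 = 8.826 mg/L
k = ln2 / t½ = 0.693147 / 4.62 = 0.1500 h⁻¹
t / t½ = 23.10 / 4.62 = 5 half-lives
C = C₀ × (1/2)^5 = 8.826 × 0.03125 = 0.2758 mg/L
(0.2758 mg/L = 0.2758 mcg/mL)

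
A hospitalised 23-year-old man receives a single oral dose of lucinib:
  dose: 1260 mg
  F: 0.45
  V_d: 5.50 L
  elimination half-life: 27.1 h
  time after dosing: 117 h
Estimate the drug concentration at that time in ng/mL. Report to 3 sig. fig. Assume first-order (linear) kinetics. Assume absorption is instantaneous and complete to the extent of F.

5170 ng/mL

Amount reaching circulation = F × Dose = 0.45 × 1260 = 567.0 mg
C₀ = F·Dose / Vd = 567.0 / 5.50 = 103.1 mg/L
k = ln2 / t½ = 0.693147 / 27.1 = 0.02558 h⁻¹
C = C₀ · e^(−k·t) = 103.1 × e^(−0.02558 × 117)
  = 103.1 × 0.05014 = 5.169 mg/L
Convert: 5.169 mg/L × 1000 = 5169 ng/mL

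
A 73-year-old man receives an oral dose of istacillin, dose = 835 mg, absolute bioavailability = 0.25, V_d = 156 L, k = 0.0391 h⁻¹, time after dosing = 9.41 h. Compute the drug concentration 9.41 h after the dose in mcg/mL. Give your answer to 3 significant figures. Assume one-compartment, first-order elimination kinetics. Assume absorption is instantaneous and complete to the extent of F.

0.926 mcg/mL

Amount reaching circulation = F × Dose = 0.25 × 835.0 = 208.8 mg
C₀ = F·Dose / Vd = 208.8 / 156 = 1.338 mg/L
C = C₀ · e^(−k·t) = 1.338 × e^(−0.03910 × 9.41)
  = 1.338 × 0.6922 = 0.9262 mg/L
(0.9262 mg/L = 0.9262 mcg/mL)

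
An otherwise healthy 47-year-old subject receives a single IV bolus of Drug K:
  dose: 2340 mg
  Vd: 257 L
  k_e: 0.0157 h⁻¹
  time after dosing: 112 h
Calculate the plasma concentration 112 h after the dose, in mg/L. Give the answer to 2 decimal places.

C₀ = Dose / Vd = 2340 / 257 = 9.105 mg/L
C = C₀ · e^(−k·t) = 9.105 × e^(−0.01570 × 112)
  = 9.105 × 0.1723 = 1.569 mg/L

1.57 mg/L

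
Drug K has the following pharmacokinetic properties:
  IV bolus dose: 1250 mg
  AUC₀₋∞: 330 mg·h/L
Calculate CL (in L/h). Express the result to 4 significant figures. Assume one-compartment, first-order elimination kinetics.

3.788 L/h

CL = Dose / AUC = 1250 / 330 = 3.788 L/h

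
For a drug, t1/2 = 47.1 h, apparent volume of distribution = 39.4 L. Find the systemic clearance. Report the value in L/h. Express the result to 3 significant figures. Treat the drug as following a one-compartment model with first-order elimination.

k = ln2 / t½ = 0.693147 / 47.1 = 0.01472 h⁻¹
CL = k × Vd = 0.01472 × 39.4 = 0.5800 L/h

0.580 L/h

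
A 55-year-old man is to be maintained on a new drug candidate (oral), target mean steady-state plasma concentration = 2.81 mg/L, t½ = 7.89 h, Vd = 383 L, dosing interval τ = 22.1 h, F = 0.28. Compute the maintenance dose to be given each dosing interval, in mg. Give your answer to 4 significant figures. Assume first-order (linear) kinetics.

7463 mg

k = ln2 / t½ = 0.693147 / 7.89 = 0.08785 h⁻¹
CL = k × Vd = 0.08785 × 383 = 33.65 L/h
At steady state, F × (Dose/τ) = Css × CL.
Dose = Css × CL × τ / F = 2.81 × 33.65 × 22.1 / 0.28 = 7463 mg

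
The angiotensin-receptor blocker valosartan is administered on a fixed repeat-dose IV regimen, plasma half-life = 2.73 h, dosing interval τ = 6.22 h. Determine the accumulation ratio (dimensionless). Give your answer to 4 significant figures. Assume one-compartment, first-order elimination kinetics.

k = ln2 / t½ = 0.693147 / 2.73 = 0.2539 h⁻¹
e^(−kτ) = e^(−0.2539 × 6.22) = 0.2061
Accumulation ratio R = 1 / (1 − e^(−kτ)) = 1 / (1 − 0.2061) = 1.260

1.260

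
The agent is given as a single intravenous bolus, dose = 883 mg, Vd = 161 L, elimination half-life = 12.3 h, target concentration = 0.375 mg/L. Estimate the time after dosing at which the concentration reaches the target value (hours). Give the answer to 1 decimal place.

47.6 h

C₀ = Dose / Vd = 883.0 / 161 = 5.484 mg/L
k = ln2 / t½ = 0.693147 / 12.3 = 0.05635 h⁻¹
t = ln(C₀ / C) / k = ln(5.484 / 0.375) / 0.05635
  = ln(14.62) / 0.05635 = 2.682 / 0.05635 = 47.60 h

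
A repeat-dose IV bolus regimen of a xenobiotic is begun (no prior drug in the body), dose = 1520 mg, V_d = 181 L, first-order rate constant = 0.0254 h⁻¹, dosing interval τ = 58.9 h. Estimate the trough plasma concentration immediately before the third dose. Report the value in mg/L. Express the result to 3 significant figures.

C₀ per dose = Dose / Vd = 1520 / 181 = 8.398 mg/L
Fraction remaining after one interval: r = e^(−kτ) = e^(−0.02540 × 58.9) = 0.2240
Before dose 3, 2 doses have been given (aged 1τ, 2τ).
C_trough = C₀ × (r + r²) = 8.398 × (0.2240 + 0.05018) = 2.303 mg/L

2.30 mg/L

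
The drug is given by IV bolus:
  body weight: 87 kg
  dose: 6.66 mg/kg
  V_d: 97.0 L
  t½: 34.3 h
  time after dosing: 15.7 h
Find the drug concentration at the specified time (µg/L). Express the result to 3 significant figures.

Total dose = 6.66 × 87 = 579.4 mg
C₀ = Dose / Vd = 579.4 / 97.0 = 5.973 mg/L
k = ln2 / t½ = 0.693147 / 34.3 = 0.02021 h⁻¹
C = C₀ · e^(−k·t) = 5.973 × e^(−0.02021 × 15.7)
  = 5.973 × 0.7281 = 4.349 mg/L
Convert: 4.349 mg/L × 1000 = 4349 µg/L

4350 µg/L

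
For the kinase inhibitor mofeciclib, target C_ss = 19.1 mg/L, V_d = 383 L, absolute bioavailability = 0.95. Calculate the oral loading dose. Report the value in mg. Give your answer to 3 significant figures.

LD = Css × Vd / F = 19.1 × 383 / 0.95 = 7700 mg

7700 mg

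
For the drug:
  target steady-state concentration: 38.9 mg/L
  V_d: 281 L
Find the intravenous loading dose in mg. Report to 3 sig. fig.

10900 mg

LD = Css × Vd = 38.9 × 281 = 10930 mg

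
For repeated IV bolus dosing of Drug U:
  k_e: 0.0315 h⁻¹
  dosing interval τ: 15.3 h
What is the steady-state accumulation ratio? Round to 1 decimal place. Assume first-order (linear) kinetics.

e^(−kτ) = e^(−0.03150 × 15.3) = 0.6176
Accumulation ratio R = 1 / (1 − e^(−kτ)) = 1 / (1 − 0.6176) = 2.615

2.6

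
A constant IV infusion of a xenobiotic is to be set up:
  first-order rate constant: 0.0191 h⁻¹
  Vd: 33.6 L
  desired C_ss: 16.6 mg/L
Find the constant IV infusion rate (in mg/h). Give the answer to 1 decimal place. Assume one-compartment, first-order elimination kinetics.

10.7 mg/h

CL = k × Vd = 0.01910 × 33.6 = 0.6418 L/h
At steady state, infusion rate R₀ = Css × CL = 16.6 × 0.6418 = 10.65 mg/h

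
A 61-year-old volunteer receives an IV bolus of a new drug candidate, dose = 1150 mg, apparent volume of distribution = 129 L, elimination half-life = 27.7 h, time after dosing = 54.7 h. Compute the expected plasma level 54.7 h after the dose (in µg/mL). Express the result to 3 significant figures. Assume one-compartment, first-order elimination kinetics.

2.27 µg/mL

C₀ = Dose / Vd = 1150 / 129 = 8.915 mg/L
k = ln2 / t½ = 0.693147 / 27.7 = 0.02502 h⁻¹
C = C₀ · e^(−k·t) = 8.915 × e^(−0.02502 × 54.7)
  = 8.915 × 0.2545 = 2.269 mg/L
(2.269 mg/L = 2.269 µg/mL)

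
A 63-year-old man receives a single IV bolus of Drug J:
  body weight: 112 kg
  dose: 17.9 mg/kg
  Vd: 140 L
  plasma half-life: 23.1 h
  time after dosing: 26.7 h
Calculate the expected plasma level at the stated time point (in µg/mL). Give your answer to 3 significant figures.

6.43 µg/mL

Total dose = 17.9 × 112 = 2005 mg
C₀ = Dose / Vd = 2005 / 140 = 14.32 mg/L
k = ln2 / t½ = 0.693147 / 23.1 = 0.03001 h⁻¹
C = C₀ · e^(−k·t) = 14.32 × e^(−0.03001 × 26.7)
  = 14.32 × 0.4488 = 6.427 mg/L
(6.427 mg/L = 6.427 µg/mL)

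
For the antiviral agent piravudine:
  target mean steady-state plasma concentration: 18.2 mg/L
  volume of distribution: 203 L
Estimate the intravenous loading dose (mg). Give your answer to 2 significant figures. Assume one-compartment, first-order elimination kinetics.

3700 mg

LD = Css × Vd = 18.2 × 203 = 3695 mg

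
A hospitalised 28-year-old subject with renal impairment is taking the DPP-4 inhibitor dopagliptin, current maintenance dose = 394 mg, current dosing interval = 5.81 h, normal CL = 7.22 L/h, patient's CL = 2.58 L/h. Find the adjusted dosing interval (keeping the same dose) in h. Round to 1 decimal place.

16.3 h

To keep the same average steady-state level, dosing rate must scale with clearance.
CL ratio = 2.58 / 7.22 = 0.3573
New interval (same dose) = 5.81 / 0.3573 = 16.26 h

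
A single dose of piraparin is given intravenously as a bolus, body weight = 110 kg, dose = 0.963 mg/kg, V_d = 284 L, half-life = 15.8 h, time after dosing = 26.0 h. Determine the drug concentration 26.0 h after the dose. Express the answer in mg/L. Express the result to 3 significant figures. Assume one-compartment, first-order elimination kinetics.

0.119 mg/L

Total dose = 0.963 × 110 = 105.9 mg
C₀ = Dose / Vd = 105.9 / 284 = 0.3729 mg/L
k = ln2 / t½ = 0.693147 / 15.8 = 0.04387 h⁻¹
C = C₀ · e^(−k·t) = 0.3729 × e^(−0.04387 × 26.0)
  = 0.3729 × 0.3196 = 0.1192 mg/L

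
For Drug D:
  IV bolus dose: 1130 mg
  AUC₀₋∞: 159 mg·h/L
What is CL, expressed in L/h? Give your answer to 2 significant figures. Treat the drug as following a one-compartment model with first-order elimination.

7.1 L/h

CL = Dose / AUC = 1130 / 159 = 7.107 L/h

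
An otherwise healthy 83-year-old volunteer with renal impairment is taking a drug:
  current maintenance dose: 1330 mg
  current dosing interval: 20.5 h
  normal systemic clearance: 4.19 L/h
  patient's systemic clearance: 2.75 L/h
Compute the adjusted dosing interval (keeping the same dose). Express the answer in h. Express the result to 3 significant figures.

31.2 h

To keep the same average steady-state level, dosing rate must scale with clearance.
CL ratio = 2.75 / 4.19 = 0.6563
New interval (same dose) = 20.5 / 0.6563 = 31.24 h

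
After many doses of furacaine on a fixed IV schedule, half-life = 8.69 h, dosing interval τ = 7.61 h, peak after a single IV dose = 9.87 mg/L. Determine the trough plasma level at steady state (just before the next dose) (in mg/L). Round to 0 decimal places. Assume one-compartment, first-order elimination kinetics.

12 mg/L

k = ln2 / t½ = 0.693147 / 8.69 = 0.07976 h⁻¹
e^(−kτ) = e^(−0.07976 × 7.61) = 0.5450
Accumulation ratio R = 1 / (1 − e^(−kτ)) = 1 / (1 − 0.5450) = 2.198
Steady-state trough = C₀ × R × e^(−kτ) = 9.87 × 2.198 × 0.5450 = 11.82 mg/L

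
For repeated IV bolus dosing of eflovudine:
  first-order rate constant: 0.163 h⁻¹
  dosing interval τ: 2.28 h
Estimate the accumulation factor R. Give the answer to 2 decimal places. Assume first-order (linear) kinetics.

3.22

e^(−kτ) = e^(−0.1630 × 2.28) = 0.6896
Accumulation ratio R = 1 / (1 − e^(−kτ)) = 1 / (1 − 0.6896) = 3.222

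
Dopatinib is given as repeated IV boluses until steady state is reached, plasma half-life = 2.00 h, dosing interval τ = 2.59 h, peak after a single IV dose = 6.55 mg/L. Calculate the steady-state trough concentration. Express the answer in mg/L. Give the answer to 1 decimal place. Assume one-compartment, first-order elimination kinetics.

k = ln2 / t½ = 0.693147 / 2.00 = 0.3466 h⁻¹
e^(−kτ) = e^(−0.3466 × 2.59) = 0.4075
Accumulation ratio R = 1 / (1 − e^(−kτ)) = 1 / (1 − 0.4075) = 1.688
Steady-state trough = C₀ × R × e^(−kτ) = 6.55 × 1.688 × 0.4075 = 4.505 mg/L

4.5 mg/L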